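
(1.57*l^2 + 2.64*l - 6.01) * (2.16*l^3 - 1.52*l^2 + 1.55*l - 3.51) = 3.3912*l^5 + 3.316*l^4 - 14.5609*l^3 + 7.7165*l^2 - 18.5819*l + 21.0951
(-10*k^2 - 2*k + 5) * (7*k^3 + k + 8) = -70*k^5 - 14*k^4 + 25*k^3 - 82*k^2 - 11*k + 40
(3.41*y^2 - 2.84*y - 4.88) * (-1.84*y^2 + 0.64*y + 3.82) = -6.2744*y^4 + 7.408*y^3 + 20.1878*y^2 - 13.972*y - 18.6416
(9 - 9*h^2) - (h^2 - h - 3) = -10*h^2 + h + 12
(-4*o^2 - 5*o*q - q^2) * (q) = -4*o^2*q - 5*o*q^2 - q^3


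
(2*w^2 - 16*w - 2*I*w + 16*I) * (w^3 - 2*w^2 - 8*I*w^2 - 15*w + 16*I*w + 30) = 2*w^5 - 20*w^4 - 18*I*w^4 - 14*w^3 + 180*I*w^3 + 460*w^2 - 258*I*w^2 - 736*w - 300*I*w + 480*I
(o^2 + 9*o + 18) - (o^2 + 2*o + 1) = 7*o + 17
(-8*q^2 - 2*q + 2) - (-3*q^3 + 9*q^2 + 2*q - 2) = 3*q^3 - 17*q^2 - 4*q + 4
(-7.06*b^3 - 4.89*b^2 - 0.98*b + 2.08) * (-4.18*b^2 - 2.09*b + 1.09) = 29.5108*b^5 + 35.1956*b^4 + 6.6211*b^3 - 11.9763*b^2 - 5.4154*b + 2.2672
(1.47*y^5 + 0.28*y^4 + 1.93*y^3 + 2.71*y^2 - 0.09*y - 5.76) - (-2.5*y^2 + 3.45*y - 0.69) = 1.47*y^5 + 0.28*y^4 + 1.93*y^3 + 5.21*y^2 - 3.54*y - 5.07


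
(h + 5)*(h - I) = h^2 + 5*h - I*h - 5*I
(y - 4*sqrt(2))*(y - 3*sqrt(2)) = y^2 - 7*sqrt(2)*y + 24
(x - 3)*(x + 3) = x^2 - 9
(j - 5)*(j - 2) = j^2 - 7*j + 10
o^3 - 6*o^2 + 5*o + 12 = (o - 4)*(o - 3)*(o + 1)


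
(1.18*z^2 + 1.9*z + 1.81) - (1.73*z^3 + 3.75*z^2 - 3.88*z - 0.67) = -1.73*z^3 - 2.57*z^2 + 5.78*z + 2.48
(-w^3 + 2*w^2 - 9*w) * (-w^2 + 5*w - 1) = w^5 - 7*w^4 + 20*w^3 - 47*w^2 + 9*w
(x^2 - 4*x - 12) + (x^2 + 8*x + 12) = 2*x^2 + 4*x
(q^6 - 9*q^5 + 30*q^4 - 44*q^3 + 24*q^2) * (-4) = -4*q^6 + 36*q^5 - 120*q^4 + 176*q^3 - 96*q^2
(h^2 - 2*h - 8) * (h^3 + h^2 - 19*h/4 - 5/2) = h^5 - h^4 - 59*h^3/4 - h^2 + 43*h + 20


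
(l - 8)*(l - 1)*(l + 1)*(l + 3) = l^4 - 5*l^3 - 25*l^2 + 5*l + 24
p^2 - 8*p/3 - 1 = (p - 3)*(p + 1/3)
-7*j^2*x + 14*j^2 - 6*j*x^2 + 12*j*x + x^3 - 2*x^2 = (-7*j + x)*(j + x)*(x - 2)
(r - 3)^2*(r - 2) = r^3 - 8*r^2 + 21*r - 18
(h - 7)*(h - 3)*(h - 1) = h^3 - 11*h^2 + 31*h - 21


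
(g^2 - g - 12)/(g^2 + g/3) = 3*(g^2 - g - 12)/(g*(3*g + 1))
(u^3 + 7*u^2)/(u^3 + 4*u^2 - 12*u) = u*(u + 7)/(u^2 + 4*u - 12)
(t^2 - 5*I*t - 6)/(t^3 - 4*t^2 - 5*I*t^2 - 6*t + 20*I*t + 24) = 1/(t - 4)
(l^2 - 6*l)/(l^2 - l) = (l - 6)/(l - 1)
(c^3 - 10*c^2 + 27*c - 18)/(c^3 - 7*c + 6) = (c^2 - 9*c + 18)/(c^2 + c - 6)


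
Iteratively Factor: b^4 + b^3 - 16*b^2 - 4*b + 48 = (b + 2)*(b^3 - b^2 - 14*b + 24) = (b - 2)*(b + 2)*(b^2 + b - 12) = (b - 3)*(b - 2)*(b + 2)*(b + 4)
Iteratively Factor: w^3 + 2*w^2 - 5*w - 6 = (w - 2)*(w^2 + 4*w + 3) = (w - 2)*(w + 1)*(w + 3)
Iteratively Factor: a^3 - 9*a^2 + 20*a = (a - 5)*(a^2 - 4*a) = (a - 5)*(a - 4)*(a)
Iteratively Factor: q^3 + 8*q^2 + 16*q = (q + 4)*(q^2 + 4*q) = (q + 4)^2*(q)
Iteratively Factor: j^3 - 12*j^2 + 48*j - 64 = (j - 4)*(j^2 - 8*j + 16) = (j - 4)^2*(j - 4)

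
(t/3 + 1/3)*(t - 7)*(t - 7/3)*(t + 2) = t^4/3 - 19*t^3/9 - 29*t^2/9 + 91*t/9 + 98/9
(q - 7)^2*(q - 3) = q^3 - 17*q^2 + 91*q - 147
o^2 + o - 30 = (o - 5)*(o + 6)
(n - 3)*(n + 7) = n^2 + 4*n - 21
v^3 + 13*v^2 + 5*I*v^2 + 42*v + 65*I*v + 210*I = (v + 6)*(v + 7)*(v + 5*I)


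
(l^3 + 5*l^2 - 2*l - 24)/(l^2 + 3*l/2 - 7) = 2*(l^2 + 7*l + 12)/(2*l + 7)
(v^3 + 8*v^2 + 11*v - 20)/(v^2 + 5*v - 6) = (v^2 + 9*v + 20)/(v + 6)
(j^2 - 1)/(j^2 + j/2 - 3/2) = 2*(j + 1)/(2*j + 3)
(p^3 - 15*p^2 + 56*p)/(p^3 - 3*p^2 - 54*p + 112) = p*(p - 7)/(p^2 + 5*p - 14)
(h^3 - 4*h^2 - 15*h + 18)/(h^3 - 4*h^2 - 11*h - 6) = (h^2 + 2*h - 3)/(h^2 + 2*h + 1)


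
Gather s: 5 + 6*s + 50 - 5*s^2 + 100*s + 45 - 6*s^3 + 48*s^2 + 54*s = -6*s^3 + 43*s^2 + 160*s + 100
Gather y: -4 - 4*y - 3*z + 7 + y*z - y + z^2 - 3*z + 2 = y*(z - 5) + z^2 - 6*z + 5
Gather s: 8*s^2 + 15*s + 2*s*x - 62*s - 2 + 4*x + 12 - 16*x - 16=8*s^2 + s*(2*x - 47) - 12*x - 6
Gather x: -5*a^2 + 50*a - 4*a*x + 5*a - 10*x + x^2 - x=-5*a^2 + 55*a + x^2 + x*(-4*a - 11)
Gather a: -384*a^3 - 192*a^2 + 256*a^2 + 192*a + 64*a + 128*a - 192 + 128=-384*a^3 + 64*a^2 + 384*a - 64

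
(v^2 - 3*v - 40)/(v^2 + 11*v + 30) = (v - 8)/(v + 6)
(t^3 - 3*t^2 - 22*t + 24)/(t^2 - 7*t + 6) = t + 4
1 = 1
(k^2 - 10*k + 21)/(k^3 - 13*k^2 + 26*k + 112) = (k - 3)/(k^2 - 6*k - 16)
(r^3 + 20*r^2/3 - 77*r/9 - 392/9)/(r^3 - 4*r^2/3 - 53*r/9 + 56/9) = (r + 7)/(r - 1)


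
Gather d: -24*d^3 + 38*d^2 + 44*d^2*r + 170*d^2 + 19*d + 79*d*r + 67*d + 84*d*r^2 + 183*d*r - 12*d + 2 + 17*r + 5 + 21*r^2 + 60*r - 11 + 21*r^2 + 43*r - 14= -24*d^3 + d^2*(44*r + 208) + d*(84*r^2 + 262*r + 74) + 42*r^2 + 120*r - 18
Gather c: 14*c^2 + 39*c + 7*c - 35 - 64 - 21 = 14*c^2 + 46*c - 120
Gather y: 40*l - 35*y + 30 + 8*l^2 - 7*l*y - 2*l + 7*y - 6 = 8*l^2 + 38*l + y*(-7*l - 28) + 24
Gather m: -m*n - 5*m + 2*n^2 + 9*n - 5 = m*(-n - 5) + 2*n^2 + 9*n - 5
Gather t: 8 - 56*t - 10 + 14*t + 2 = -42*t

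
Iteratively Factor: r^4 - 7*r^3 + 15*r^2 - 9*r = (r - 1)*(r^3 - 6*r^2 + 9*r) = (r - 3)*(r - 1)*(r^2 - 3*r) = r*(r - 3)*(r - 1)*(r - 3)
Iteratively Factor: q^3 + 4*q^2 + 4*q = (q + 2)*(q^2 + 2*q) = (q + 2)^2*(q)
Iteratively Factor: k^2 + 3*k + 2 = (k + 2)*(k + 1)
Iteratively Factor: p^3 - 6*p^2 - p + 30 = (p - 5)*(p^2 - p - 6) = (p - 5)*(p + 2)*(p - 3)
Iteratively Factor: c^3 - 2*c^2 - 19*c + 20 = (c - 5)*(c^2 + 3*c - 4) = (c - 5)*(c - 1)*(c + 4)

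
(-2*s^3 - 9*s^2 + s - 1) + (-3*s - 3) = -2*s^3 - 9*s^2 - 2*s - 4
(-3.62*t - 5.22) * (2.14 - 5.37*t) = 19.4394*t^2 + 20.2846*t - 11.1708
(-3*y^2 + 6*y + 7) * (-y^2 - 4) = 3*y^4 - 6*y^3 + 5*y^2 - 24*y - 28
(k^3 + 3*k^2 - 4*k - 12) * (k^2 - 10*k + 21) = k^5 - 7*k^4 - 13*k^3 + 91*k^2 + 36*k - 252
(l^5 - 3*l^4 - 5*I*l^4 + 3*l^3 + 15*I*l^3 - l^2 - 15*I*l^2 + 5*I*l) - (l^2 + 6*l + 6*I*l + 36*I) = l^5 - 3*l^4 - 5*I*l^4 + 3*l^3 + 15*I*l^3 - 2*l^2 - 15*I*l^2 - 6*l - I*l - 36*I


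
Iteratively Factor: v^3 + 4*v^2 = (v)*(v^2 + 4*v) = v*(v + 4)*(v)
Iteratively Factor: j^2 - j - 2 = (j - 2)*(j + 1)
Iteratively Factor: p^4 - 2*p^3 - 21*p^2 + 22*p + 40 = (p - 5)*(p^3 + 3*p^2 - 6*p - 8) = (p - 5)*(p + 1)*(p^2 + 2*p - 8) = (p - 5)*(p - 2)*(p + 1)*(p + 4)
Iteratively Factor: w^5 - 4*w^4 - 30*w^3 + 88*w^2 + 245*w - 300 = (w - 5)*(w^4 + w^3 - 25*w^2 - 37*w + 60) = (w - 5)*(w + 3)*(w^3 - 2*w^2 - 19*w + 20) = (w - 5)*(w - 1)*(w + 3)*(w^2 - w - 20) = (w - 5)*(w - 1)*(w + 3)*(w + 4)*(w - 5)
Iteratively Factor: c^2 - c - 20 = (c + 4)*(c - 5)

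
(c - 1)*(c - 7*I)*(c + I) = c^3 - c^2 - 6*I*c^2 + 7*c + 6*I*c - 7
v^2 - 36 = (v - 6)*(v + 6)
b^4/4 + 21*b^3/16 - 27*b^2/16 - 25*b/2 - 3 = (b/4 + 1)*(b - 3)*(b + 1/4)*(b + 4)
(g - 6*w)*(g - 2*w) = g^2 - 8*g*w + 12*w^2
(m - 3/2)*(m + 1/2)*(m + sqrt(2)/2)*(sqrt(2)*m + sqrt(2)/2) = sqrt(2)*m^4 - sqrt(2)*m^3/2 + m^3 - 5*sqrt(2)*m^2/4 - m^2/2 - 5*m/4 - 3*sqrt(2)*m/8 - 3/8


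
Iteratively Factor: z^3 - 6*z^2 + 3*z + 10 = (z + 1)*(z^2 - 7*z + 10) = (z - 2)*(z + 1)*(z - 5)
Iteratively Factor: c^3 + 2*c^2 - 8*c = (c)*(c^2 + 2*c - 8) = c*(c - 2)*(c + 4)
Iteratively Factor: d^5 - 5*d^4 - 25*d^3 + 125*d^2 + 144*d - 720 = (d - 3)*(d^4 - 2*d^3 - 31*d^2 + 32*d + 240) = (d - 5)*(d - 3)*(d^3 + 3*d^2 - 16*d - 48) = (d - 5)*(d - 3)*(d + 4)*(d^2 - d - 12) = (d - 5)*(d - 4)*(d - 3)*(d + 4)*(d + 3)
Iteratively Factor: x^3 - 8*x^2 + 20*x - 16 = (x - 2)*(x^2 - 6*x + 8) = (x - 2)^2*(x - 4)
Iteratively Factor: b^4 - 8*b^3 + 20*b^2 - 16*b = (b - 2)*(b^3 - 6*b^2 + 8*b) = (b - 2)^2*(b^2 - 4*b) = b*(b - 2)^2*(b - 4)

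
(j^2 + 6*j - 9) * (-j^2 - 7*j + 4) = -j^4 - 13*j^3 - 29*j^2 + 87*j - 36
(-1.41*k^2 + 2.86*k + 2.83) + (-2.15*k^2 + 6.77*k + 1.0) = -3.56*k^2 + 9.63*k + 3.83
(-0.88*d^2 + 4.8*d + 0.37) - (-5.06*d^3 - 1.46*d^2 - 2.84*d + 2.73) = 5.06*d^3 + 0.58*d^2 + 7.64*d - 2.36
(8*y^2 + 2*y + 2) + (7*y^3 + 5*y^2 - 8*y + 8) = 7*y^3 + 13*y^2 - 6*y + 10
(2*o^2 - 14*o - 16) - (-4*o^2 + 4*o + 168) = 6*o^2 - 18*o - 184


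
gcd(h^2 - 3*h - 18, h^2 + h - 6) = h + 3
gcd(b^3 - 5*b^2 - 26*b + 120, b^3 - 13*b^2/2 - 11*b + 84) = b^2 - 10*b + 24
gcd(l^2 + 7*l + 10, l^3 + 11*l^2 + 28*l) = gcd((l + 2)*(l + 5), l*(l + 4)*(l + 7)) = 1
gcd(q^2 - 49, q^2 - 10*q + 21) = q - 7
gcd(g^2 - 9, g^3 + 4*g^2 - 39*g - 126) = g + 3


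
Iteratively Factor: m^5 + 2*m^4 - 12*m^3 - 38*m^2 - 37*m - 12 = (m + 1)*(m^4 + m^3 - 13*m^2 - 25*m - 12) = (m + 1)*(m + 3)*(m^3 - 2*m^2 - 7*m - 4) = (m + 1)^2*(m + 3)*(m^2 - 3*m - 4) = (m + 1)^3*(m + 3)*(m - 4)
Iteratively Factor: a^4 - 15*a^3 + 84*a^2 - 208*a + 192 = (a - 4)*(a^3 - 11*a^2 + 40*a - 48) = (a - 4)*(a - 3)*(a^2 - 8*a + 16) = (a - 4)^2*(a - 3)*(a - 4)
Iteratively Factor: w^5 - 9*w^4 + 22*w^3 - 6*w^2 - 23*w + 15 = (w - 1)*(w^4 - 8*w^3 + 14*w^2 + 8*w - 15) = (w - 5)*(w - 1)*(w^3 - 3*w^2 - w + 3) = (w - 5)*(w - 3)*(w - 1)*(w^2 - 1) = (w - 5)*(w - 3)*(w - 1)*(w + 1)*(w - 1)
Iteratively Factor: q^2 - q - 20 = (q - 5)*(q + 4)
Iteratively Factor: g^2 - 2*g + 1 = (g - 1)*(g - 1)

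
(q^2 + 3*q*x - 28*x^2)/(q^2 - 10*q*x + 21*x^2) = (q^2 + 3*q*x - 28*x^2)/(q^2 - 10*q*x + 21*x^2)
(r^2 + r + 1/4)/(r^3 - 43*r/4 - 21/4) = (2*r + 1)/(2*r^2 - r - 21)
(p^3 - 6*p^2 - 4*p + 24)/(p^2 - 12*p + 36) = (p^2 - 4)/(p - 6)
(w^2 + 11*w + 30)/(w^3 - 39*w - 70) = (w + 6)/(w^2 - 5*w - 14)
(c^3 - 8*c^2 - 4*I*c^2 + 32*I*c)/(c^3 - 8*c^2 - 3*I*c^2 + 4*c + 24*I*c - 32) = c/(c + I)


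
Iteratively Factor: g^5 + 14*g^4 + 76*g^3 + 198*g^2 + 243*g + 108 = (g + 4)*(g^4 + 10*g^3 + 36*g^2 + 54*g + 27) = (g + 3)*(g + 4)*(g^3 + 7*g^2 + 15*g + 9) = (g + 3)^2*(g + 4)*(g^2 + 4*g + 3) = (g + 3)^3*(g + 4)*(g + 1)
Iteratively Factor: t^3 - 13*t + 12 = (t - 3)*(t^2 + 3*t - 4) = (t - 3)*(t - 1)*(t + 4)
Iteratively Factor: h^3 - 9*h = (h)*(h^2 - 9) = h*(h + 3)*(h - 3)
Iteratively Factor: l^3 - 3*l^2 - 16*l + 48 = (l + 4)*(l^2 - 7*l + 12) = (l - 3)*(l + 4)*(l - 4)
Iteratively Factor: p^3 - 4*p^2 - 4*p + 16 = (p + 2)*(p^2 - 6*p + 8) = (p - 4)*(p + 2)*(p - 2)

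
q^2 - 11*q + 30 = (q - 6)*(q - 5)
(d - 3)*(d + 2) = d^2 - d - 6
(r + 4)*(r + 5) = r^2 + 9*r + 20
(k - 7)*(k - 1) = k^2 - 8*k + 7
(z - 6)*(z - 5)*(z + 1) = z^3 - 10*z^2 + 19*z + 30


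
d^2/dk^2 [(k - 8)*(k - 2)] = 2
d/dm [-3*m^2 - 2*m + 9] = -6*m - 2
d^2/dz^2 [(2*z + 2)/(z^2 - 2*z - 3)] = 4/(z^3 - 9*z^2 + 27*z - 27)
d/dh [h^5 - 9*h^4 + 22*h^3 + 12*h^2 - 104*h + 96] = 5*h^4 - 36*h^3 + 66*h^2 + 24*h - 104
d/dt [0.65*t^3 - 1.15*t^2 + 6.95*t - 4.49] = 1.95*t^2 - 2.3*t + 6.95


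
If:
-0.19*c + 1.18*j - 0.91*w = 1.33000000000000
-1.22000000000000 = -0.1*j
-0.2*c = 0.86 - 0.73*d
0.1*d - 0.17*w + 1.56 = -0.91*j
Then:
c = -164.39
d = -43.86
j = 12.20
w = 48.68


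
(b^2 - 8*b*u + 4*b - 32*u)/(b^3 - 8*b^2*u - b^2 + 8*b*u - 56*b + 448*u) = (b + 4)/(b^2 - b - 56)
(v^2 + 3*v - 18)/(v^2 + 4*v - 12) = (v - 3)/(v - 2)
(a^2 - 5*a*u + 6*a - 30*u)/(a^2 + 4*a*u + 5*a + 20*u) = (a^2 - 5*a*u + 6*a - 30*u)/(a^2 + 4*a*u + 5*a + 20*u)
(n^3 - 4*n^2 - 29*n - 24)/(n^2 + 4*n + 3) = n - 8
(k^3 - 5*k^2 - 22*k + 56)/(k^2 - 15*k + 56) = (k^2 + 2*k - 8)/(k - 8)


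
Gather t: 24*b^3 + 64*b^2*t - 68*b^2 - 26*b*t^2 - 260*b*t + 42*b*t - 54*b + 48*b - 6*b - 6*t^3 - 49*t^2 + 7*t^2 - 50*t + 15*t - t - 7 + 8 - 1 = 24*b^3 - 68*b^2 - 12*b - 6*t^3 + t^2*(-26*b - 42) + t*(64*b^2 - 218*b - 36)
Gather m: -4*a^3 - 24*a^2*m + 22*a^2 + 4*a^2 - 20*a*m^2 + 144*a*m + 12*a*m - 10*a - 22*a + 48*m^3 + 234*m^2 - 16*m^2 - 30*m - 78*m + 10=-4*a^3 + 26*a^2 - 32*a + 48*m^3 + m^2*(218 - 20*a) + m*(-24*a^2 + 156*a - 108) + 10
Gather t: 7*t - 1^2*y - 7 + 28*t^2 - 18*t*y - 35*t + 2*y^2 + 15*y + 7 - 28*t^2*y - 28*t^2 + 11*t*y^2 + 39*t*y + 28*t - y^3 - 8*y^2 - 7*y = -28*t^2*y + t*(11*y^2 + 21*y) - y^3 - 6*y^2 + 7*y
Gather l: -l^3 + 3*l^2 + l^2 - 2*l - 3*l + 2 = -l^3 + 4*l^2 - 5*l + 2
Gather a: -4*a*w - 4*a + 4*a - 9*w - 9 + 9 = -4*a*w - 9*w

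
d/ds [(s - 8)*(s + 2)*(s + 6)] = 3*s^2 - 52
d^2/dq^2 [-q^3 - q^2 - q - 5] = -6*q - 2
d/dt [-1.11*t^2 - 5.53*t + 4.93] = -2.22*t - 5.53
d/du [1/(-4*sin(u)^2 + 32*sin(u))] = (sin(u) - 4)*cos(u)/(2*(sin(u) - 8)^2*sin(u)^2)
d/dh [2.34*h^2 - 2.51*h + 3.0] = 4.68*h - 2.51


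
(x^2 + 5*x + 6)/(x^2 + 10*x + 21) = (x + 2)/(x + 7)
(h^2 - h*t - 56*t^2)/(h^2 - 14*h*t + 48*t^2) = (-h - 7*t)/(-h + 6*t)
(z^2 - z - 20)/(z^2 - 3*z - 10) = (z + 4)/(z + 2)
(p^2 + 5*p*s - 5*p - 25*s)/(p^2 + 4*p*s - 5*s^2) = (p - 5)/(p - s)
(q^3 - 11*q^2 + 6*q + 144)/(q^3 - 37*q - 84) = (q^2 - 14*q + 48)/(q^2 - 3*q - 28)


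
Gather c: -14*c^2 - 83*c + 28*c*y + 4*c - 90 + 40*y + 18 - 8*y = -14*c^2 + c*(28*y - 79) + 32*y - 72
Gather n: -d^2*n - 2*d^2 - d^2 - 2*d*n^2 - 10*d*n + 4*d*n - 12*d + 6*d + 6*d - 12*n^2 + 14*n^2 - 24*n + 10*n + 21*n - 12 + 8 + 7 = -3*d^2 + n^2*(2 - 2*d) + n*(-d^2 - 6*d + 7) + 3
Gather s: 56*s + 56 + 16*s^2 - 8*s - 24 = 16*s^2 + 48*s + 32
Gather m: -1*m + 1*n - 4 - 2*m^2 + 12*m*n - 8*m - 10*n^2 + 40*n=-2*m^2 + m*(12*n - 9) - 10*n^2 + 41*n - 4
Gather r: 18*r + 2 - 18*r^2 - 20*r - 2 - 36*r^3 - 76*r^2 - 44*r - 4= -36*r^3 - 94*r^2 - 46*r - 4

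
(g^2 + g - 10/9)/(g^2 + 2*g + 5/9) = (3*g - 2)/(3*g + 1)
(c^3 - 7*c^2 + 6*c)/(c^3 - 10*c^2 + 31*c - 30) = c*(c^2 - 7*c + 6)/(c^3 - 10*c^2 + 31*c - 30)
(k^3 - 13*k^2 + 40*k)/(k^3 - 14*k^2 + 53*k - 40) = k/(k - 1)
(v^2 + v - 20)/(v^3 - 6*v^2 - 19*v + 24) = (v^2 + v - 20)/(v^3 - 6*v^2 - 19*v + 24)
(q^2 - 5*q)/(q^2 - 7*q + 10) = q/(q - 2)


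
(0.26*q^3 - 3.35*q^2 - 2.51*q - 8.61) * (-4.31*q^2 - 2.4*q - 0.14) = -1.1206*q^5 + 13.8145*q^4 + 18.8217*q^3 + 43.6021*q^2 + 21.0154*q + 1.2054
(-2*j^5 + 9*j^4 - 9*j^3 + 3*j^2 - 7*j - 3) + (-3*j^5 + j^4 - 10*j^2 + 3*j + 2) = -5*j^5 + 10*j^4 - 9*j^3 - 7*j^2 - 4*j - 1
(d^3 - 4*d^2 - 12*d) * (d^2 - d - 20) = d^5 - 5*d^4 - 28*d^3 + 92*d^2 + 240*d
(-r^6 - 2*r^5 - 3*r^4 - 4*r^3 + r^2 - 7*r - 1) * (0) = 0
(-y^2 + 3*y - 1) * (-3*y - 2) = 3*y^3 - 7*y^2 - 3*y + 2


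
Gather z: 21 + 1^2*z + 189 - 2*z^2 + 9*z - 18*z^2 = -20*z^2 + 10*z + 210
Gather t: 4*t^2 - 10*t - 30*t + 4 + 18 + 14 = 4*t^2 - 40*t + 36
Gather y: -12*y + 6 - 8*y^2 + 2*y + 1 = -8*y^2 - 10*y + 7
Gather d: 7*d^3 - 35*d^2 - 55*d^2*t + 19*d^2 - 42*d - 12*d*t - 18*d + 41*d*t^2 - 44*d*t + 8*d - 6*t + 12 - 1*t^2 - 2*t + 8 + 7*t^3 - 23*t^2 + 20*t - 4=7*d^3 + d^2*(-55*t - 16) + d*(41*t^2 - 56*t - 52) + 7*t^3 - 24*t^2 + 12*t + 16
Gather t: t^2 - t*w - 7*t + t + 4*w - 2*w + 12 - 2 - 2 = t^2 + t*(-w - 6) + 2*w + 8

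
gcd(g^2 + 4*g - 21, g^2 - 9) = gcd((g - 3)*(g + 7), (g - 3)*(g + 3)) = g - 3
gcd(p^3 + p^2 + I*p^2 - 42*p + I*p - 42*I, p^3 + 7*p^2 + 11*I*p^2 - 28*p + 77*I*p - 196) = p + 7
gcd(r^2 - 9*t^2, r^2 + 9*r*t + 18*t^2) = r + 3*t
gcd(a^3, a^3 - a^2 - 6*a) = a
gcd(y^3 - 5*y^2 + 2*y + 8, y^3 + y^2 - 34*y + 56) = y^2 - 6*y + 8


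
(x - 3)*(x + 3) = x^2 - 9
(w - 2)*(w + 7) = w^2 + 5*w - 14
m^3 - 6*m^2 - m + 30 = (m - 5)*(m - 3)*(m + 2)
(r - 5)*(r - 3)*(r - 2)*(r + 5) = r^4 - 5*r^3 - 19*r^2 + 125*r - 150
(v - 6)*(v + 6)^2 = v^3 + 6*v^2 - 36*v - 216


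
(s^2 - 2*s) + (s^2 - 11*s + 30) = 2*s^2 - 13*s + 30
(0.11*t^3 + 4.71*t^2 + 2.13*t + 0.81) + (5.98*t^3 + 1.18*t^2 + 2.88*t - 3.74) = 6.09*t^3 + 5.89*t^2 + 5.01*t - 2.93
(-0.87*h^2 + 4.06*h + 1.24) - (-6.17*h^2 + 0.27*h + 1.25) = 5.3*h^2 + 3.79*h - 0.01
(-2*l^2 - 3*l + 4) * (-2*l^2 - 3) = 4*l^4 + 6*l^3 - 2*l^2 + 9*l - 12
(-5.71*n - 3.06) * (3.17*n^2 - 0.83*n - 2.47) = -18.1007*n^3 - 4.9609*n^2 + 16.6435*n + 7.5582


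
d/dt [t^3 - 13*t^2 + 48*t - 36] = 3*t^2 - 26*t + 48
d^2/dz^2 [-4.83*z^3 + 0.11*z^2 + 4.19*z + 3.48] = 0.22 - 28.98*z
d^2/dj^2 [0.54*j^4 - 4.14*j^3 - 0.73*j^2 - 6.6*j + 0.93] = 6.48*j^2 - 24.84*j - 1.46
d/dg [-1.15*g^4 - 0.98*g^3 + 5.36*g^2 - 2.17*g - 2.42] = -4.6*g^3 - 2.94*g^2 + 10.72*g - 2.17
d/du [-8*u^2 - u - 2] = -16*u - 1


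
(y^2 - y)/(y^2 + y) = (y - 1)/(y + 1)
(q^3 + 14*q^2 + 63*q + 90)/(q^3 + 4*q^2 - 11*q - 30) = (q^2 + 9*q + 18)/(q^2 - q - 6)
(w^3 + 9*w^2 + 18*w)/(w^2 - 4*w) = (w^2 + 9*w + 18)/(w - 4)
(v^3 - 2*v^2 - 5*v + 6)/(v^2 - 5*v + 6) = (v^2 + v - 2)/(v - 2)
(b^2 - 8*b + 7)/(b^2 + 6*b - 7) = (b - 7)/(b + 7)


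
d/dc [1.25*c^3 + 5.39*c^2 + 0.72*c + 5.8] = 3.75*c^2 + 10.78*c + 0.72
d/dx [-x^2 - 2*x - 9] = -2*x - 2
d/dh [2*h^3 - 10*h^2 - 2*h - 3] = 6*h^2 - 20*h - 2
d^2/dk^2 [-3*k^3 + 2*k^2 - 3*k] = 4 - 18*k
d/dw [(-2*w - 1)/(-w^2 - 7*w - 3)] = (2*w^2 + 14*w - (2*w + 1)*(2*w + 7) + 6)/(w^2 + 7*w + 3)^2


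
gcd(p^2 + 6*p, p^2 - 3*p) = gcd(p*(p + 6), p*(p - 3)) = p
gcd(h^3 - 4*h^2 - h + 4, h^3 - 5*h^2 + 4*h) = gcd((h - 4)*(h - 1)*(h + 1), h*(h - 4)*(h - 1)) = h^2 - 5*h + 4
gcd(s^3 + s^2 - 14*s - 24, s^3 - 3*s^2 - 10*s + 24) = s^2 - s - 12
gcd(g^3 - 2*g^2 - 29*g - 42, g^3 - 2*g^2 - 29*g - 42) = g^3 - 2*g^2 - 29*g - 42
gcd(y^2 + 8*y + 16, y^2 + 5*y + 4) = y + 4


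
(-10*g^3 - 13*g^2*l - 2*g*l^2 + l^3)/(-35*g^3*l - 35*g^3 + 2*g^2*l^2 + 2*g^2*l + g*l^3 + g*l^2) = (2*g^2 + 3*g*l + l^2)/(g*(7*g*l + 7*g + l^2 + l))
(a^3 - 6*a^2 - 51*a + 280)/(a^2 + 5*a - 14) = (a^2 - 13*a + 40)/(a - 2)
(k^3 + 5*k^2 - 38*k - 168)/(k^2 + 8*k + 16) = (k^2 + k - 42)/(k + 4)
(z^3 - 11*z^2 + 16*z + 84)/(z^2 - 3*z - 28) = (z^2 - 4*z - 12)/(z + 4)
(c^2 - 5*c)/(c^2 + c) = (c - 5)/(c + 1)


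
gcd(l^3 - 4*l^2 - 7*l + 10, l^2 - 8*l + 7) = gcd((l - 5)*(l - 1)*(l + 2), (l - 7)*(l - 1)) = l - 1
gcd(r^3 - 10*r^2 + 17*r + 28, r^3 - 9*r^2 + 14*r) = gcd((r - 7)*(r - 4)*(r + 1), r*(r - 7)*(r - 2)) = r - 7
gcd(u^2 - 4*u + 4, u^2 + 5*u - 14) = u - 2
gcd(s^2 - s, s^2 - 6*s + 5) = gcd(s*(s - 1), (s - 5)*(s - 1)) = s - 1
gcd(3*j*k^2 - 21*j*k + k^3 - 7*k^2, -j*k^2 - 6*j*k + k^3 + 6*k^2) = k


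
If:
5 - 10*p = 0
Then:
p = 1/2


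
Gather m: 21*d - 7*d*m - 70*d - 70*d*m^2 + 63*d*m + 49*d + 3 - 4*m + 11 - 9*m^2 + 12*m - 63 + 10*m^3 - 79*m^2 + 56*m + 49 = 10*m^3 + m^2*(-70*d - 88) + m*(56*d + 64)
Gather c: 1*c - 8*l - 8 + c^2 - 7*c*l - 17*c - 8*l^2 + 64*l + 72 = c^2 + c*(-7*l - 16) - 8*l^2 + 56*l + 64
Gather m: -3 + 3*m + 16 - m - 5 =2*m + 8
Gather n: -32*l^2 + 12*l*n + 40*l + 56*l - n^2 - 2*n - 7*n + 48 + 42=-32*l^2 + 96*l - n^2 + n*(12*l - 9) + 90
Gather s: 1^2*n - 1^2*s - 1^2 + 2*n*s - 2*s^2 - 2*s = n - 2*s^2 + s*(2*n - 3) - 1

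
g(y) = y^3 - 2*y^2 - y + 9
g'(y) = 3*y^2 - 4*y - 1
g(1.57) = 6.37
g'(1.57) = 0.11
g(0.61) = 7.87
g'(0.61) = -2.32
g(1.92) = 6.79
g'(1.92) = 2.38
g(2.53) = 9.86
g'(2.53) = 8.08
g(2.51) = 9.70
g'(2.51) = 7.86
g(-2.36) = -12.92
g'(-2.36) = 25.15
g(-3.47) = -53.39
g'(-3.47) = 49.00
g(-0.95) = 7.29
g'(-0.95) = 5.51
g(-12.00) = -1995.00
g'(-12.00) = 479.00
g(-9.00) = -873.00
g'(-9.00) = 278.00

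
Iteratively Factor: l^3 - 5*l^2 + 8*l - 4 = (l - 2)*(l^2 - 3*l + 2) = (l - 2)^2*(l - 1)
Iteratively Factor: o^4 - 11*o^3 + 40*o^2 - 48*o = (o - 4)*(o^3 - 7*o^2 + 12*o) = (o - 4)*(o - 3)*(o^2 - 4*o) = o*(o - 4)*(o - 3)*(o - 4)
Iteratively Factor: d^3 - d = (d + 1)*(d^2 - d) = d*(d + 1)*(d - 1)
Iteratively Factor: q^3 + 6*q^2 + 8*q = (q)*(q^2 + 6*q + 8) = q*(q + 4)*(q + 2)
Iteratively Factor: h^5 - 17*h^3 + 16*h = (h - 4)*(h^4 + 4*h^3 - h^2 - 4*h) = (h - 4)*(h + 1)*(h^3 + 3*h^2 - 4*h) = (h - 4)*(h - 1)*(h + 1)*(h^2 + 4*h) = (h - 4)*(h - 1)*(h + 1)*(h + 4)*(h)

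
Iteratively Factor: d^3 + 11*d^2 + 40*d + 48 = (d + 3)*(d^2 + 8*d + 16) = (d + 3)*(d + 4)*(d + 4)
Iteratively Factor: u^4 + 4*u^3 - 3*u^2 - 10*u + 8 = (u - 1)*(u^3 + 5*u^2 + 2*u - 8) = (u - 1)*(u + 2)*(u^2 + 3*u - 4) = (u - 1)^2*(u + 2)*(u + 4)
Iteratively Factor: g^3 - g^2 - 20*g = (g - 5)*(g^2 + 4*g) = (g - 5)*(g + 4)*(g)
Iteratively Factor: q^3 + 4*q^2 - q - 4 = (q + 4)*(q^2 - 1) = (q + 1)*(q + 4)*(q - 1)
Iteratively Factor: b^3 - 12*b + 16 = (b - 2)*(b^2 + 2*b - 8) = (b - 2)^2*(b + 4)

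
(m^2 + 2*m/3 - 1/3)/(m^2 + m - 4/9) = 3*(m + 1)/(3*m + 4)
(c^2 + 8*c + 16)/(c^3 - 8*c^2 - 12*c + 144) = (c + 4)/(c^2 - 12*c + 36)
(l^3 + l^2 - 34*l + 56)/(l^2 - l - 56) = (l^2 - 6*l + 8)/(l - 8)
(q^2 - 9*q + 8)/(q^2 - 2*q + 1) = (q - 8)/(q - 1)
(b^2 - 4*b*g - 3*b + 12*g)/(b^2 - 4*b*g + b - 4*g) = (b - 3)/(b + 1)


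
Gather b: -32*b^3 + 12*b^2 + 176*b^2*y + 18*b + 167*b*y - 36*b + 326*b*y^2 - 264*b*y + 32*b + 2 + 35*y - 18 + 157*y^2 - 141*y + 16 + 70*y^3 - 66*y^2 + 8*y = -32*b^3 + b^2*(176*y + 12) + b*(326*y^2 - 97*y + 14) + 70*y^3 + 91*y^2 - 98*y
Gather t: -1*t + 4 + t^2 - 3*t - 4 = t^2 - 4*t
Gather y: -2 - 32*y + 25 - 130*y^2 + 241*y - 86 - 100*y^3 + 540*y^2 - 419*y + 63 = -100*y^3 + 410*y^2 - 210*y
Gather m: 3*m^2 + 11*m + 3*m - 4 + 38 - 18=3*m^2 + 14*m + 16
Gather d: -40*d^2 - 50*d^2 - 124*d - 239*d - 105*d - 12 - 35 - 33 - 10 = -90*d^2 - 468*d - 90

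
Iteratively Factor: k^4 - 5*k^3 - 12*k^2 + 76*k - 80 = (k - 2)*(k^3 - 3*k^2 - 18*k + 40) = (k - 2)^2*(k^2 - k - 20) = (k - 2)^2*(k + 4)*(k - 5)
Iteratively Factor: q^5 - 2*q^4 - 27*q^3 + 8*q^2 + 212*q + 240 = (q + 3)*(q^4 - 5*q^3 - 12*q^2 + 44*q + 80) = (q + 2)*(q + 3)*(q^3 - 7*q^2 + 2*q + 40) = (q - 5)*(q + 2)*(q + 3)*(q^2 - 2*q - 8) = (q - 5)*(q - 4)*(q + 2)*(q + 3)*(q + 2)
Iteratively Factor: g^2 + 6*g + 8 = (g + 4)*(g + 2)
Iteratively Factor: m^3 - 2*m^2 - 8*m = (m + 2)*(m^2 - 4*m) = (m - 4)*(m + 2)*(m)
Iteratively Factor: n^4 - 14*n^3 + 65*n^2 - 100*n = (n - 4)*(n^3 - 10*n^2 + 25*n) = (n - 5)*(n - 4)*(n^2 - 5*n) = n*(n - 5)*(n - 4)*(n - 5)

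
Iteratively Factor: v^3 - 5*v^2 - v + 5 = (v - 1)*(v^2 - 4*v - 5) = (v - 1)*(v + 1)*(v - 5)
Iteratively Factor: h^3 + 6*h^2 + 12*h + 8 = (h + 2)*(h^2 + 4*h + 4) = (h + 2)^2*(h + 2)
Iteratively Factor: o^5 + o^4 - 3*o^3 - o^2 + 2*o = (o + 1)*(o^4 - 3*o^2 + 2*o) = (o - 1)*(o + 1)*(o^3 + o^2 - 2*o) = (o - 1)*(o + 1)*(o + 2)*(o^2 - o) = o*(o - 1)*(o + 1)*(o + 2)*(o - 1)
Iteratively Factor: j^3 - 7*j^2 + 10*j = (j)*(j^2 - 7*j + 10) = j*(j - 2)*(j - 5)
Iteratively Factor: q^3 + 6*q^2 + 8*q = (q + 4)*(q^2 + 2*q) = (q + 2)*(q + 4)*(q)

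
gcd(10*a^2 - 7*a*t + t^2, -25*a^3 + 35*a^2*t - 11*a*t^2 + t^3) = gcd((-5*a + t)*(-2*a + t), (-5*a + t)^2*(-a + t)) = -5*a + t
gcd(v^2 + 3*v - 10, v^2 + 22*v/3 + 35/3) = v + 5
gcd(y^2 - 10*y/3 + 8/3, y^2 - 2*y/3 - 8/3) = y - 2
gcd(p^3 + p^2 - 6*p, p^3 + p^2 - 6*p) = p^3 + p^2 - 6*p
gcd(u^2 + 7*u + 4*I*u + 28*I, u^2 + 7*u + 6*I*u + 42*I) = u + 7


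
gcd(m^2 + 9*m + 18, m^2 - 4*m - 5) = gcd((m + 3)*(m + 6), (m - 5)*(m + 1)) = 1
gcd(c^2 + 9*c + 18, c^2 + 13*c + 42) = c + 6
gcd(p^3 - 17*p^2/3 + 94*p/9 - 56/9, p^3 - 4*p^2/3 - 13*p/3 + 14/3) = p - 7/3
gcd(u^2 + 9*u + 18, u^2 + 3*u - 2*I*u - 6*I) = u + 3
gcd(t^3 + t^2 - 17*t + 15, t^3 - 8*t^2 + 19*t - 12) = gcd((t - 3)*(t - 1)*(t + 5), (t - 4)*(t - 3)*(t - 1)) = t^2 - 4*t + 3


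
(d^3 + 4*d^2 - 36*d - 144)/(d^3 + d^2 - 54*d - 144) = (d^2 - 2*d - 24)/(d^2 - 5*d - 24)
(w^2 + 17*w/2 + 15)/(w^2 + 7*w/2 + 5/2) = (w + 6)/(w + 1)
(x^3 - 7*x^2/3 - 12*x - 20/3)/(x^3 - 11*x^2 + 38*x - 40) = (3*x^2 + 8*x + 4)/(3*(x^2 - 6*x + 8))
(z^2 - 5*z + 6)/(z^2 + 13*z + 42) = (z^2 - 5*z + 6)/(z^2 + 13*z + 42)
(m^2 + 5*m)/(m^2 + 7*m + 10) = m/(m + 2)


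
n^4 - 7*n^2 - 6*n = n*(n - 3)*(n + 1)*(n + 2)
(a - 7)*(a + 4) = a^2 - 3*a - 28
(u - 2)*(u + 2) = u^2 - 4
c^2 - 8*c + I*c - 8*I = (c - 8)*(c + I)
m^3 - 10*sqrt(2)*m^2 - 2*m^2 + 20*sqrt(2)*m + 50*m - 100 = (m - 2)*(m - 5*sqrt(2))^2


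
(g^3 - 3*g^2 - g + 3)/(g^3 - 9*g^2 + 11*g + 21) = (g - 1)/(g - 7)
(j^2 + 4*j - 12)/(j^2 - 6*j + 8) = (j + 6)/(j - 4)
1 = 1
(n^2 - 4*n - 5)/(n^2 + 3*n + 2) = (n - 5)/(n + 2)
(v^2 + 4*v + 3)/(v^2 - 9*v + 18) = (v^2 + 4*v + 3)/(v^2 - 9*v + 18)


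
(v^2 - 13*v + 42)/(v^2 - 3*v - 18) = (v - 7)/(v + 3)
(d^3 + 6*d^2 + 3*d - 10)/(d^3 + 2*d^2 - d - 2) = (d + 5)/(d + 1)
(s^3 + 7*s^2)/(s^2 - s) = s*(s + 7)/(s - 1)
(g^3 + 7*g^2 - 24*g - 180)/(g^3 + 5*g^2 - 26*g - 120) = (g + 6)/(g + 4)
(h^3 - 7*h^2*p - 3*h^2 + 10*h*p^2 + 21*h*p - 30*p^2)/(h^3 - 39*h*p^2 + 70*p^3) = (h - 3)/(h + 7*p)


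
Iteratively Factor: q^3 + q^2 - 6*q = (q)*(q^2 + q - 6) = q*(q + 3)*(q - 2)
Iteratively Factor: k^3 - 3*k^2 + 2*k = (k - 1)*(k^2 - 2*k) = (k - 2)*(k - 1)*(k)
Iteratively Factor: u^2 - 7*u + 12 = (u - 3)*(u - 4)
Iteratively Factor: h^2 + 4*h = (h + 4)*(h)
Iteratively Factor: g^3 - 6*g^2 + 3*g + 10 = (g - 5)*(g^2 - g - 2) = (g - 5)*(g - 2)*(g + 1)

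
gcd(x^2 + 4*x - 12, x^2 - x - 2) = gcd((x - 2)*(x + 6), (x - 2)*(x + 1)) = x - 2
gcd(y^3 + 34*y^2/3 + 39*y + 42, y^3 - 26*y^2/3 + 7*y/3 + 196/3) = y + 7/3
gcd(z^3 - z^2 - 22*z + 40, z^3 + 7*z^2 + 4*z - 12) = 1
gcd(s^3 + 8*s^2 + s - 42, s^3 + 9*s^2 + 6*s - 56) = s^2 + 5*s - 14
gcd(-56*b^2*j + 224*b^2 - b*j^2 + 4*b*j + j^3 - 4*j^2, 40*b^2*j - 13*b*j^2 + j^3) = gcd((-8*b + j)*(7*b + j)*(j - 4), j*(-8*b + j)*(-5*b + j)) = 8*b - j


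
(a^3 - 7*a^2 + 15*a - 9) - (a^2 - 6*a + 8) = a^3 - 8*a^2 + 21*a - 17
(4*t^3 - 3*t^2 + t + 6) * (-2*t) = -8*t^4 + 6*t^3 - 2*t^2 - 12*t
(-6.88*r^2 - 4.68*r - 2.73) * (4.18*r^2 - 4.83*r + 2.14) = -28.7584*r^4 + 13.668*r^3 - 3.5302*r^2 + 3.1707*r - 5.8422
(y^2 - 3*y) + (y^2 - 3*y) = 2*y^2 - 6*y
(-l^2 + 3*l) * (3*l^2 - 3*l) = -3*l^4 + 12*l^3 - 9*l^2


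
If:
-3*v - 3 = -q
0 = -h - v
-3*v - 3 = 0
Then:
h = 1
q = 0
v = -1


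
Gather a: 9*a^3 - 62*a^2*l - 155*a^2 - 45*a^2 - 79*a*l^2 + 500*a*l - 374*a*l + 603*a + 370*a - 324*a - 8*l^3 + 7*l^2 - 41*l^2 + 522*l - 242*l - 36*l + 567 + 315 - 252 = 9*a^3 + a^2*(-62*l - 200) + a*(-79*l^2 + 126*l + 649) - 8*l^3 - 34*l^2 + 244*l + 630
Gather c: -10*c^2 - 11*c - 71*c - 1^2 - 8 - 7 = -10*c^2 - 82*c - 16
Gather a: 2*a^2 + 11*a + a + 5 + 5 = 2*a^2 + 12*a + 10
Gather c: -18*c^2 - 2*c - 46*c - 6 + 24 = -18*c^2 - 48*c + 18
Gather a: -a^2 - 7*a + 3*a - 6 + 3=-a^2 - 4*a - 3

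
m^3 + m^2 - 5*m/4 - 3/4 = (m - 1)*(m + 1/2)*(m + 3/2)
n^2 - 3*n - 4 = (n - 4)*(n + 1)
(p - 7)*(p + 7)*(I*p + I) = I*p^3 + I*p^2 - 49*I*p - 49*I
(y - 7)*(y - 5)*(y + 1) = y^3 - 11*y^2 + 23*y + 35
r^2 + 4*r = r*(r + 4)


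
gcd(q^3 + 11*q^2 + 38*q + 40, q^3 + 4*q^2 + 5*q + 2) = q + 2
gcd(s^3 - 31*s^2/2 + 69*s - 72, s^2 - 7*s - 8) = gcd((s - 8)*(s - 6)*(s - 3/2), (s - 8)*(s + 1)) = s - 8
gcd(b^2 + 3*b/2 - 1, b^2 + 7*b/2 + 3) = b + 2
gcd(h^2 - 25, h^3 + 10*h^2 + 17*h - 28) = 1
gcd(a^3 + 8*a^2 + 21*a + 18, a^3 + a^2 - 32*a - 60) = a + 2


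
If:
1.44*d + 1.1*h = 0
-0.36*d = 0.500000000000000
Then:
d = -1.39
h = 1.82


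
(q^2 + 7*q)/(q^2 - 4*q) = (q + 7)/(q - 4)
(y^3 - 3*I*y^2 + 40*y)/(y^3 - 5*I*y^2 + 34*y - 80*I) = y/(y - 2*I)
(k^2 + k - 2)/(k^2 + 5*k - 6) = (k + 2)/(k + 6)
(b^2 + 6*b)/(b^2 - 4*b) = (b + 6)/(b - 4)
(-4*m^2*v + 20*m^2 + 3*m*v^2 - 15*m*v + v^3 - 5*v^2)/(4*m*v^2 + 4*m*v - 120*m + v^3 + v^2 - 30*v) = (-m + v)/(v + 6)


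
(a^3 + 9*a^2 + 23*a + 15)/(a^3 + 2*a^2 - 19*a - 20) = (a + 3)/(a - 4)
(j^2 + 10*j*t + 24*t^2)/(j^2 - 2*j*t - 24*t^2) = (-j - 6*t)/(-j + 6*t)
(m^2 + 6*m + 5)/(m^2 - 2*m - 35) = (m + 1)/(m - 7)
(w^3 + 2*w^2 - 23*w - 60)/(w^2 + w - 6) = (w^2 - w - 20)/(w - 2)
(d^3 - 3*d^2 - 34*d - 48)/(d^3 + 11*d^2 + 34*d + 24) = (d^3 - 3*d^2 - 34*d - 48)/(d^3 + 11*d^2 + 34*d + 24)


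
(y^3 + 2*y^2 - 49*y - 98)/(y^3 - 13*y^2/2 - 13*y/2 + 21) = 2*(y + 7)/(2*y - 3)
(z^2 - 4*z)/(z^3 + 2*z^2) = (z - 4)/(z*(z + 2))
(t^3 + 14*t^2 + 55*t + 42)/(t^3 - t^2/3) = 3*(t^3 + 14*t^2 + 55*t + 42)/(t^2*(3*t - 1))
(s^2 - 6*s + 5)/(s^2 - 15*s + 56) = (s^2 - 6*s + 5)/(s^2 - 15*s + 56)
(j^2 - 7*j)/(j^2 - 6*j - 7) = j/(j + 1)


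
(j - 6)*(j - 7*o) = j^2 - 7*j*o - 6*j + 42*o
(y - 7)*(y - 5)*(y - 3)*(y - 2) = y^4 - 17*y^3 + 101*y^2 - 247*y + 210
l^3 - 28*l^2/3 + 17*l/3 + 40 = (l - 8)*(l - 3)*(l + 5/3)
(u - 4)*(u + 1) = u^2 - 3*u - 4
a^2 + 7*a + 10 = (a + 2)*(a + 5)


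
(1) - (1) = 0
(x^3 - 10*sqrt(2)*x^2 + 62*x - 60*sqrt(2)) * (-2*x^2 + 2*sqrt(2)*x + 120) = -2*x^5 + 22*sqrt(2)*x^4 - 44*x^3 - 956*sqrt(2)*x^2 + 7200*x - 7200*sqrt(2)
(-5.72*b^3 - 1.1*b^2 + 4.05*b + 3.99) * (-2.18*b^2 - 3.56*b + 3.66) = 12.4696*b^5 + 22.7612*b^4 - 25.8482*b^3 - 27.1422*b^2 + 0.618599999999999*b + 14.6034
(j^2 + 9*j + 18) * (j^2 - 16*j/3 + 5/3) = j^4 + 11*j^3/3 - 85*j^2/3 - 81*j + 30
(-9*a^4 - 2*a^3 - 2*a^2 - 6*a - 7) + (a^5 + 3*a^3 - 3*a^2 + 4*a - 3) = a^5 - 9*a^4 + a^3 - 5*a^2 - 2*a - 10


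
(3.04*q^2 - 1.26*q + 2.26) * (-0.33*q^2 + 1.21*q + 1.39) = -1.0032*q^4 + 4.0942*q^3 + 1.9552*q^2 + 0.9832*q + 3.1414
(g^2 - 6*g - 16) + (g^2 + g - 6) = 2*g^2 - 5*g - 22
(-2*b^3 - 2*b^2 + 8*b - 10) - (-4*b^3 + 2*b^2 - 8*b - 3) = 2*b^3 - 4*b^2 + 16*b - 7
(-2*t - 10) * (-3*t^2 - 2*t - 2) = 6*t^3 + 34*t^2 + 24*t + 20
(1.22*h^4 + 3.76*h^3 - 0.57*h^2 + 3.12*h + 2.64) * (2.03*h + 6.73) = 2.4766*h^5 + 15.8434*h^4 + 24.1477*h^3 + 2.4975*h^2 + 26.3568*h + 17.7672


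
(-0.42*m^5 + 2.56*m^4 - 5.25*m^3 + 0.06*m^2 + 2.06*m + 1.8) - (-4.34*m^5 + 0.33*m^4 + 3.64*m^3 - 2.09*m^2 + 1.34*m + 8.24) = 3.92*m^5 + 2.23*m^4 - 8.89*m^3 + 2.15*m^2 + 0.72*m - 6.44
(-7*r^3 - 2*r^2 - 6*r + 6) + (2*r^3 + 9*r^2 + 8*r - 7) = -5*r^3 + 7*r^2 + 2*r - 1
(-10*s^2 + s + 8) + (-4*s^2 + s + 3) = -14*s^2 + 2*s + 11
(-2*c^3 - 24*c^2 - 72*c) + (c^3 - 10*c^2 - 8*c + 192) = -c^3 - 34*c^2 - 80*c + 192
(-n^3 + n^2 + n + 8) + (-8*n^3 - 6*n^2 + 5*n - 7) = -9*n^3 - 5*n^2 + 6*n + 1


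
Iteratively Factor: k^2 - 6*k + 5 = (k - 5)*(k - 1)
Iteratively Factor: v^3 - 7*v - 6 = (v + 1)*(v^2 - v - 6) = (v + 1)*(v + 2)*(v - 3)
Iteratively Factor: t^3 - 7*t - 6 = (t - 3)*(t^2 + 3*t + 2) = (t - 3)*(t + 1)*(t + 2)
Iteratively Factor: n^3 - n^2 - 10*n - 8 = (n + 1)*(n^2 - 2*n - 8) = (n - 4)*(n + 1)*(n + 2)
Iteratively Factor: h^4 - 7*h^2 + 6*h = (h - 1)*(h^3 + h^2 - 6*h) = (h - 1)*(h + 3)*(h^2 - 2*h) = (h - 2)*(h - 1)*(h + 3)*(h)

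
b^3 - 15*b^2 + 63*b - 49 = (b - 7)^2*(b - 1)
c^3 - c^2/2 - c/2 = c*(c - 1)*(c + 1/2)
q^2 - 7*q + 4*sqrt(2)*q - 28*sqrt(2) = (q - 7)*(q + 4*sqrt(2))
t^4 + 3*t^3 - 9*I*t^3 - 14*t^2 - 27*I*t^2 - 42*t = t*(t + 3)*(t - 7*I)*(t - 2*I)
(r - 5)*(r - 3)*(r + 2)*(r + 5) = r^4 - r^3 - 31*r^2 + 25*r + 150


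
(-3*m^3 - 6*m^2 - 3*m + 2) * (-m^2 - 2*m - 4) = 3*m^5 + 12*m^4 + 27*m^3 + 28*m^2 + 8*m - 8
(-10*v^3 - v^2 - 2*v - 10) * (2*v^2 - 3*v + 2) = -20*v^5 + 28*v^4 - 21*v^3 - 16*v^2 + 26*v - 20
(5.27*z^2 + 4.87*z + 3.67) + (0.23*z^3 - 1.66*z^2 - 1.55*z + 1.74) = 0.23*z^3 + 3.61*z^2 + 3.32*z + 5.41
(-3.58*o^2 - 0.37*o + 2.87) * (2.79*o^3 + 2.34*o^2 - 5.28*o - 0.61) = -9.9882*o^5 - 9.4095*o^4 + 26.0439*o^3 + 10.8532*o^2 - 14.9279*o - 1.7507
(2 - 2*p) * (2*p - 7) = -4*p^2 + 18*p - 14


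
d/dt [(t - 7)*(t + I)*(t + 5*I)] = 3*t^2 + t*(-14 + 12*I) - 5 - 42*I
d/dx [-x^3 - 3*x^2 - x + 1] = -3*x^2 - 6*x - 1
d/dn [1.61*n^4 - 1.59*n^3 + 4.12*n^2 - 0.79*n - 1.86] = 6.44*n^3 - 4.77*n^2 + 8.24*n - 0.79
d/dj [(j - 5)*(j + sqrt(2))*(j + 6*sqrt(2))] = 3*j^2 - 10*j + 14*sqrt(2)*j - 35*sqrt(2) + 12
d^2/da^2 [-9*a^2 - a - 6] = -18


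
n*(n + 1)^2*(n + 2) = n^4 + 4*n^3 + 5*n^2 + 2*n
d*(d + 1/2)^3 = d^4 + 3*d^3/2 + 3*d^2/4 + d/8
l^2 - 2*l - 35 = (l - 7)*(l + 5)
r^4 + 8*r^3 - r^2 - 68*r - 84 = (r - 3)*(r + 2)^2*(r + 7)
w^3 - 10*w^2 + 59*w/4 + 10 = (w - 8)*(w - 5/2)*(w + 1/2)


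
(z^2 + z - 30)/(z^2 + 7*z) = (z^2 + z - 30)/(z*(z + 7))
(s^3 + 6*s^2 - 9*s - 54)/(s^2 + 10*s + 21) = (s^2 + 3*s - 18)/(s + 7)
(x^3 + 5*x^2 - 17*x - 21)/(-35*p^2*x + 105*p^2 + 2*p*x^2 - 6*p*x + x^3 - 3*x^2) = (x^2 + 8*x + 7)/(-35*p^2 + 2*p*x + x^2)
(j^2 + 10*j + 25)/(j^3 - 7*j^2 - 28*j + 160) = (j + 5)/(j^2 - 12*j + 32)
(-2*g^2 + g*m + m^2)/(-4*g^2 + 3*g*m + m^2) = (2*g + m)/(4*g + m)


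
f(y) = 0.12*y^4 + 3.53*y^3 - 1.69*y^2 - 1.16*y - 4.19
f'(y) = 0.48*y^3 + 10.59*y^2 - 3.38*y - 1.16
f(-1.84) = -28.39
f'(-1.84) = 37.92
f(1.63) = 5.56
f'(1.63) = 23.55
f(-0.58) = -4.76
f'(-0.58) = 4.27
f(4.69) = 375.42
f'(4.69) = 265.44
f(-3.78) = -190.11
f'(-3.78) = 137.01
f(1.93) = 14.32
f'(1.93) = 35.21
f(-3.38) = -140.22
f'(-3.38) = 112.71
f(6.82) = 1288.67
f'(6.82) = 620.62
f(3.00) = 82.15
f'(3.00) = 96.97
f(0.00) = -4.19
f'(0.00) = -1.16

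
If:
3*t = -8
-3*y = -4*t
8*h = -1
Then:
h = -1/8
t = -8/3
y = -32/9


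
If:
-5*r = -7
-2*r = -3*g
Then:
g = 14/15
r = 7/5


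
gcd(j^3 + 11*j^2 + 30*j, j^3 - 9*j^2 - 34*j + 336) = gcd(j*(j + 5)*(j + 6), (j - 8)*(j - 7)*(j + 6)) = j + 6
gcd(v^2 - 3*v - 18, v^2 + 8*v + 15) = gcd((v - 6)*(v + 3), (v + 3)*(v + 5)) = v + 3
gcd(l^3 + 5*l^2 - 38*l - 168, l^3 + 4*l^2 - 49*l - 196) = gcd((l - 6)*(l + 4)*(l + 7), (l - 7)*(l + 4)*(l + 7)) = l^2 + 11*l + 28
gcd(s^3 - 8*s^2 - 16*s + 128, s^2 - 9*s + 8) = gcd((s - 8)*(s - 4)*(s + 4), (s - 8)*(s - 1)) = s - 8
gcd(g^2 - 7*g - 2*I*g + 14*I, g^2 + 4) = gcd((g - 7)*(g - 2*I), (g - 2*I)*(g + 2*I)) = g - 2*I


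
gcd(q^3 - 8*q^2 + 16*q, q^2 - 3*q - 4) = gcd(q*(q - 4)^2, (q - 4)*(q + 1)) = q - 4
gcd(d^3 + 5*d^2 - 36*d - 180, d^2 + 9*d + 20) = d + 5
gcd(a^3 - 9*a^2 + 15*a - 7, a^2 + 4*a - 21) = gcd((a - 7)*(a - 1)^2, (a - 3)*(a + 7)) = 1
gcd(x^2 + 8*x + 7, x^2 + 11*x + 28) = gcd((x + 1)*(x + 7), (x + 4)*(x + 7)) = x + 7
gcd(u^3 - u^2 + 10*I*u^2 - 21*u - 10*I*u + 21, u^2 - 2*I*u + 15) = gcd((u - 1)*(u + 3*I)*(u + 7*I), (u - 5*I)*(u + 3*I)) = u + 3*I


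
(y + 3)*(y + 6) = y^2 + 9*y + 18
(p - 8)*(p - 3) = p^2 - 11*p + 24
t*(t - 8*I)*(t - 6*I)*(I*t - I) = I*t^4 + 14*t^3 - I*t^3 - 14*t^2 - 48*I*t^2 + 48*I*t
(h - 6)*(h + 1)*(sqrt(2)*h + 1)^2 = 2*h^4 - 10*h^3 + 2*sqrt(2)*h^3 - 10*sqrt(2)*h^2 - 11*h^2 - 12*sqrt(2)*h - 5*h - 6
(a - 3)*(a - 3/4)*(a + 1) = a^3 - 11*a^2/4 - 3*a/2 + 9/4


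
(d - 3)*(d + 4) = d^2 + d - 12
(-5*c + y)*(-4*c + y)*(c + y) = 20*c^3 + 11*c^2*y - 8*c*y^2 + y^3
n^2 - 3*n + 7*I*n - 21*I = (n - 3)*(n + 7*I)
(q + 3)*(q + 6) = q^2 + 9*q + 18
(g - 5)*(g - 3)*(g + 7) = g^3 - g^2 - 41*g + 105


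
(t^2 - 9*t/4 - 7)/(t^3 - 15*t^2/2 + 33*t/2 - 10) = (4*t + 7)/(2*(2*t^2 - 7*t + 5))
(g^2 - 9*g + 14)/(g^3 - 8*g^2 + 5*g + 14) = 1/(g + 1)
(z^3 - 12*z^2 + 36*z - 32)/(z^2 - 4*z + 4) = z - 8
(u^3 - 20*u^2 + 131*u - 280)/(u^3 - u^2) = (u^3 - 20*u^2 + 131*u - 280)/(u^2*(u - 1))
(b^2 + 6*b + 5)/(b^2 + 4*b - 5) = (b + 1)/(b - 1)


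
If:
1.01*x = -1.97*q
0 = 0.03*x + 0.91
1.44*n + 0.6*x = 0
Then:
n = 12.64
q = 15.55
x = -30.33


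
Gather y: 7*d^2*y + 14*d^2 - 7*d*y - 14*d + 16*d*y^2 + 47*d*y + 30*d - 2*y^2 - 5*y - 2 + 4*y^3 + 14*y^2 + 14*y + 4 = 14*d^2 + 16*d + 4*y^3 + y^2*(16*d + 12) + y*(7*d^2 + 40*d + 9) + 2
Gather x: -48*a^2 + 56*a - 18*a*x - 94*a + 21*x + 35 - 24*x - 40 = -48*a^2 - 38*a + x*(-18*a - 3) - 5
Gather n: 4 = 4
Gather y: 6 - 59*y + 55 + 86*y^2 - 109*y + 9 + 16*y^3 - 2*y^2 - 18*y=16*y^3 + 84*y^2 - 186*y + 70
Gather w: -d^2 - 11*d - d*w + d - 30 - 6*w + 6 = -d^2 - 10*d + w*(-d - 6) - 24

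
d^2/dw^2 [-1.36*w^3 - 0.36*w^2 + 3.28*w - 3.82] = -8.16*w - 0.72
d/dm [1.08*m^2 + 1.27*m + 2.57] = 2.16*m + 1.27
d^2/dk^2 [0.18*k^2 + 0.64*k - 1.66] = 0.360000000000000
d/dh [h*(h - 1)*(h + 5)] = 3*h^2 + 8*h - 5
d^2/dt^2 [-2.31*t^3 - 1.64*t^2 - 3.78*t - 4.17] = -13.86*t - 3.28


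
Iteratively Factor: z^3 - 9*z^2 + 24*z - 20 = (z - 5)*(z^2 - 4*z + 4) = (z - 5)*(z - 2)*(z - 2)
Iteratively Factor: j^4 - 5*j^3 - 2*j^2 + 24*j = (j - 4)*(j^3 - j^2 - 6*j) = (j - 4)*(j + 2)*(j^2 - 3*j) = j*(j - 4)*(j + 2)*(j - 3)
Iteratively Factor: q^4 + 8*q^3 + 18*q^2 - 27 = (q + 3)*(q^3 + 5*q^2 + 3*q - 9) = (q + 3)^2*(q^2 + 2*q - 3) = (q - 1)*(q + 3)^2*(q + 3)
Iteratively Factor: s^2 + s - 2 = (s + 2)*(s - 1)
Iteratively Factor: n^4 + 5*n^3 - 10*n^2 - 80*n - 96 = (n + 3)*(n^3 + 2*n^2 - 16*n - 32) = (n + 2)*(n + 3)*(n^2 - 16) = (n - 4)*(n + 2)*(n + 3)*(n + 4)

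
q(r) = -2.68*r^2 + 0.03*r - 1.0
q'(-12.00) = 64.35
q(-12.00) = -387.28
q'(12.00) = -64.29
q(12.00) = -386.56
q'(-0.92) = 4.96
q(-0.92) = -3.30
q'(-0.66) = 3.57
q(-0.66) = -2.19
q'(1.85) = -9.89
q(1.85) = -10.12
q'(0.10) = -0.51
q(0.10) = -1.02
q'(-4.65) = 24.95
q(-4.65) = -59.09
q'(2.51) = -13.42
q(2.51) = -17.81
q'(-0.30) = 1.64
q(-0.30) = -1.25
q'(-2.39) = 12.84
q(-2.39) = -16.38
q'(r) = 0.03 - 5.36*r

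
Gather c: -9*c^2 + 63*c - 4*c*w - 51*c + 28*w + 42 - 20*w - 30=-9*c^2 + c*(12 - 4*w) + 8*w + 12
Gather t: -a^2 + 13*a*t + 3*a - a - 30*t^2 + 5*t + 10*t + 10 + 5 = -a^2 + 2*a - 30*t^2 + t*(13*a + 15) + 15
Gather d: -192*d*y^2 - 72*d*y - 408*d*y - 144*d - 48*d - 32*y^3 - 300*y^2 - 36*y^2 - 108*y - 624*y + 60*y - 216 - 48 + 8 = d*(-192*y^2 - 480*y - 192) - 32*y^3 - 336*y^2 - 672*y - 256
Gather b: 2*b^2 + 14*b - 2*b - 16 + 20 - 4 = 2*b^2 + 12*b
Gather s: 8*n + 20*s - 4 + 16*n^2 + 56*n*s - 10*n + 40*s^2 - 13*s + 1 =16*n^2 - 2*n + 40*s^2 + s*(56*n + 7) - 3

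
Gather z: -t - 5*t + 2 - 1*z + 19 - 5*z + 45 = -6*t - 6*z + 66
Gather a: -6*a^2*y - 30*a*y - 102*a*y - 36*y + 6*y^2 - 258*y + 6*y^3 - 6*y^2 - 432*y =-6*a^2*y - 132*a*y + 6*y^3 - 726*y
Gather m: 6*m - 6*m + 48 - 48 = 0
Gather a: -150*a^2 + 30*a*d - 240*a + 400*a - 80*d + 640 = -150*a^2 + a*(30*d + 160) - 80*d + 640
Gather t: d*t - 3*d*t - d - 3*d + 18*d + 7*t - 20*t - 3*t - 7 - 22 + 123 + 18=14*d + t*(-2*d - 16) + 112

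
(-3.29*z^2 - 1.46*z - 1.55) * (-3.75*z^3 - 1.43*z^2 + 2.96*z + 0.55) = 12.3375*z^5 + 10.1797*z^4 - 1.8381*z^3 - 3.9146*z^2 - 5.391*z - 0.8525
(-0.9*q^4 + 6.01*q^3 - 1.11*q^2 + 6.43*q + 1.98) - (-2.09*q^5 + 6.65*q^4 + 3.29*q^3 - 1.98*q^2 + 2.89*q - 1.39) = 2.09*q^5 - 7.55*q^4 + 2.72*q^3 + 0.87*q^2 + 3.54*q + 3.37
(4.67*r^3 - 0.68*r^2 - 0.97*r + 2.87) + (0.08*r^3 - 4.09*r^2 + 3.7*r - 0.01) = 4.75*r^3 - 4.77*r^2 + 2.73*r + 2.86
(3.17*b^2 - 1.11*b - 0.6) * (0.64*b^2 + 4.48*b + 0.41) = 2.0288*b^4 + 13.4912*b^3 - 4.0571*b^2 - 3.1431*b - 0.246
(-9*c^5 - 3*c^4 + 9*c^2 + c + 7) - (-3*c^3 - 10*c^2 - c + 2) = -9*c^5 - 3*c^4 + 3*c^3 + 19*c^2 + 2*c + 5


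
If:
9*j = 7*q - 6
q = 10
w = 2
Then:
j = 64/9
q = 10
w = 2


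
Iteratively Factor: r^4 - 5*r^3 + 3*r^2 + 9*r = (r - 3)*(r^3 - 2*r^2 - 3*r) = r*(r - 3)*(r^2 - 2*r - 3) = r*(r - 3)*(r + 1)*(r - 3)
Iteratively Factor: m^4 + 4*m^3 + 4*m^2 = (m + 2)*(m^3 + 2*m^2) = (m + 2)^2*(m^2) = m*(m + 2)^2*(m)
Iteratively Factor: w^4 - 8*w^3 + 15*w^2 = (w - 5)*(w^3 - 3*w^2) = w*(w - 5)*(w^2 - 3*w) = w^2*(w - 5)*(w - 3)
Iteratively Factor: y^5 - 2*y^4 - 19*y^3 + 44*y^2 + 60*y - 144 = (y - 3)*(y^4 + y^3 - 16*y^2 - 4*y + 48) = (y - 3)*(y + 4)*(y^3 - 3*y^2 - 4*y + 12) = (y - 3)*(y + 2)*(y + 4)*(y^2 - 5*y + 6) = (y - 3)^2*(y + 2)*(y + 4)*(y - 2)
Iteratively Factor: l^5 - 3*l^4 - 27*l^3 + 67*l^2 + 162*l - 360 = (l + 3)*(l^4 - 6*l^3 - 9*l^2 + 94*l - 120) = (l - 5)*(l + 3)*(l^3 - l^2 - 14*l + 24) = (l - 5)*(l - 2)*(l + 3)*(l^2 + l - 12) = (l - 5)*(l - 2)*(l + 3)*(l + 4)*(l - 3)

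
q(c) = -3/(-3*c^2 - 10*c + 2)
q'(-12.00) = 0.00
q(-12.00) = 0.01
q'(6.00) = -0.00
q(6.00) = 0.02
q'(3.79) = -0.02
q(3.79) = 0.04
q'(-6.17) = 0.03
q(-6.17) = 0.06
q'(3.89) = -0.01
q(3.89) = 0.04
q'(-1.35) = -0.06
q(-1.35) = -0.30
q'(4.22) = -0.01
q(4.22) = 0.03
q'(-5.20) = 0.09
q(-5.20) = 0.11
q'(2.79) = -0.03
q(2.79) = 0.06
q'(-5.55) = 0.06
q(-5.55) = 0.09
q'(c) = -3*(6*c + 10)/(-3*c^2 - 10*c + 2)^2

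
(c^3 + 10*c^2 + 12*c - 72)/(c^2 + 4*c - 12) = c + 6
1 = 1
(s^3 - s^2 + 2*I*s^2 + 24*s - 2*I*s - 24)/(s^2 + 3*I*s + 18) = (s^2 - s*(1 + 4*I) + 4*I)/(s - 3*I)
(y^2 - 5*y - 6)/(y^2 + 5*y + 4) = (y - 6)/(y + 4)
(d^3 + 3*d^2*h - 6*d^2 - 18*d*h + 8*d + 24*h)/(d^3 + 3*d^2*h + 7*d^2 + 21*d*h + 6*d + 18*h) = (d^2 - 6*d + 8)/(d^2 + 7*d + 6)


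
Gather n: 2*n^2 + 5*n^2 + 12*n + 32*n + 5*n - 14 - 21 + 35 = 7*n^2 + 49*n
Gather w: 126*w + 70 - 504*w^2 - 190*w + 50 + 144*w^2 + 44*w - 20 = -360*w^2 - 20*w + 100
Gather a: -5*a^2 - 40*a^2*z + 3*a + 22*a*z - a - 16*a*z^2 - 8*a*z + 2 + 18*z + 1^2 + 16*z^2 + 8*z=a^2*(-40*z - 5) + a*(-16*z^2 + 14*z + 2) + 16*z^2 + 26*z + 3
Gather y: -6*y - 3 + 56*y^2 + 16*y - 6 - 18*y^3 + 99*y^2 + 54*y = -18*y^3 + 155*y^2 + 64*y - 9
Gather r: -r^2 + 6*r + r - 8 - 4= -r^2 + 7*r - 12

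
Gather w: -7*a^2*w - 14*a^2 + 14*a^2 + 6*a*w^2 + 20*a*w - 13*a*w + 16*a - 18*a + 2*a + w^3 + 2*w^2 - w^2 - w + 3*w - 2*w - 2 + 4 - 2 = w^3 + w^2*(6*a + 1) + w*(-7*a^2 + 7*a)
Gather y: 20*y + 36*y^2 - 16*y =36*y^2 + 4*y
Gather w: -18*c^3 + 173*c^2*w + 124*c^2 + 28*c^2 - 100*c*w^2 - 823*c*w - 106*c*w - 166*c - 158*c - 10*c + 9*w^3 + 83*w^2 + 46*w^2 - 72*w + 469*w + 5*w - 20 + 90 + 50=-18*c^3 + 152*c^2 - 334*c + 9*w^3 + w^2*(129 - 100*c) + w*(173*c^2 - 929*c + 402) + 120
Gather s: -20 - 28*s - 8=-28*s - 28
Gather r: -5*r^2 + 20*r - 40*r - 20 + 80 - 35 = -5*r^2 - 20*r + 25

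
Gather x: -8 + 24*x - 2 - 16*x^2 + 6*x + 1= -16*x^2 + 30*x - 9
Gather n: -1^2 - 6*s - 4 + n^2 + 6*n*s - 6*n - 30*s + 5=n^2 + n*(6*s - 6) - 36*s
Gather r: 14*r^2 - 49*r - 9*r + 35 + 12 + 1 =14*r^2 - 58*r + 48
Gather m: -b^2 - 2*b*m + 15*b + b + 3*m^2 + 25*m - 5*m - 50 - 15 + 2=-b^2 + 16*b + 3*m^2 + m*(20 - 2*b) - 63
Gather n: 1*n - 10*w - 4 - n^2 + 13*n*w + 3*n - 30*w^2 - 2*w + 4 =-n^2 + n*(13*w + 4) - 30*w^2 - 12*w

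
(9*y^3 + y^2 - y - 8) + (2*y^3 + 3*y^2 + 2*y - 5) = 11*y^3 + 4*y^2 + y - 13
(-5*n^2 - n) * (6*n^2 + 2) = -30*n^4 - 6*n^3 - 10*n^2 - 2*n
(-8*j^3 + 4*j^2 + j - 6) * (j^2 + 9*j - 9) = -8*j^5 - 68*j^4 + 109*j^3 - 33*j^2 - 63*j + 54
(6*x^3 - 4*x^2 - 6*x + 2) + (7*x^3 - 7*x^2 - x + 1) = 13*x^3 - 11*x^2 - 7*x + 3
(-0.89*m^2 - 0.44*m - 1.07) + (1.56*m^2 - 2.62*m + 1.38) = 0.67*m^2 - 3.06*m + 0.31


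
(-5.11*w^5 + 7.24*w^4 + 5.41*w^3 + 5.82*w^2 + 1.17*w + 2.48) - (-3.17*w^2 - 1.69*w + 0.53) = -5.11*w^5 + 7.24*w^4 + 5.41*w^3 + 8.99*w^2 + 2.86*w + 1.95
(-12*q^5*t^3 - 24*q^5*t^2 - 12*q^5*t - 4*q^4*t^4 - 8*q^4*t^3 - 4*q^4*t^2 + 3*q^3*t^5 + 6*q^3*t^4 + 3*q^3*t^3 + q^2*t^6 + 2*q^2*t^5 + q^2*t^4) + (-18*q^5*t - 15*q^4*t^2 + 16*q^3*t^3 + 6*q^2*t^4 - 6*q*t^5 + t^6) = -12*q^5*t^3 - 24*q^5*t^2 - 30*q^5*t - 4*q^4*t^4 - 8*q^4*t^3 - 19*q^4*t^2 + 3*q^3*t^5 + 6*q^3*t^4 + 19*q^3*t^3 + q^2*t^6 + 2*q^2*t^5 + 7*q^2*t^4 - 6*q*t^5 + t^6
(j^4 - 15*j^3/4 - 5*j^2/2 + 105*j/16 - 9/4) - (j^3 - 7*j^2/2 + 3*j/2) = j^4 - 19*j^3/4 + j^2 + 81*j/16 - 9/4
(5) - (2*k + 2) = 3 - 2*k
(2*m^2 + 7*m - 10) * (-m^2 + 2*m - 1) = -2*m^4 - 3*m^3 + 22*m^2 - 27*m + 10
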